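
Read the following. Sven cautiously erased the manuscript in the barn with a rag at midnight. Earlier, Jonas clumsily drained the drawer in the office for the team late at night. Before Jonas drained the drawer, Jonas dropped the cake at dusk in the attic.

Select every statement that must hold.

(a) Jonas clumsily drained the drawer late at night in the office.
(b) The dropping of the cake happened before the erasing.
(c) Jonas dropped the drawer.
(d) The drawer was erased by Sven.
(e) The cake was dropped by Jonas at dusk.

(a), (b), (e)

(a) Entailed — this follows by dropping conjuncts from the draining event's description.
(b) Entailed — the narrative places the dropping before the erasing.
(c) Not entailed — Jonas dropped the cake, not the drawer; the drawer belongs to the draining event.
(d) Not entailed — Sven erased the manuscript, not the drawer; the drawer belongs to the draining event.
(e) Entailed — every conjunct here is already in the original dropping event.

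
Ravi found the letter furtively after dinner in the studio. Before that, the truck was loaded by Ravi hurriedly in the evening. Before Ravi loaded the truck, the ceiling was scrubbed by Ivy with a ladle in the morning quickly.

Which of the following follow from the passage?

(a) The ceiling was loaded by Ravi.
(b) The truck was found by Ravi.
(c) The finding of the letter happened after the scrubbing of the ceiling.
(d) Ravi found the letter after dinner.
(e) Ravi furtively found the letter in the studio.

(a) Not entailed — Ravi loaded the truck, not the ceiling; the ceiling belongs to the scrubbing event.
(b) Not entailed — Ravi found the letter, not the truck; the truck belongs to the loading event.
(c) Entailed — the narrative places the scrubbing before the finding.
(d) Entailed — dropping 'furtively', 'in the studio' leaves a sub-description the original still satisfies.
(e) Entailed — this follows by dropping conjuncts from the finding event's description.

(c), (d), (e)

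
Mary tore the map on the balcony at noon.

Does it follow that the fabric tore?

Nothing is said about any fabric; only the map is affected.

no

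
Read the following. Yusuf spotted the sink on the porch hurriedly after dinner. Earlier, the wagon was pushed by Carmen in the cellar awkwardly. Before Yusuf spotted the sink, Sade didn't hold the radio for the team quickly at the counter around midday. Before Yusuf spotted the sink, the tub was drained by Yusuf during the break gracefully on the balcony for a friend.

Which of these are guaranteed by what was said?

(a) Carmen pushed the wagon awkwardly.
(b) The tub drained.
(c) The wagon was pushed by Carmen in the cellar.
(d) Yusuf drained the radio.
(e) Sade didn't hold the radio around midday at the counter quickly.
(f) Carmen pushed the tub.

(a), (b), (c)

(a) Entailed — dropping 'in the cellar' leaves a sub-description the original still satisfies.
(b) Entailed — 'Yusuf drained the tub' is causative; it entails the inchoative 'the tub drained'.
(c) Entailed — every conjunct here is already in the original pushing event.
(d) Not entailed — Yusuf drained the tub, not the radio; the radio belongs to the holding event.
(e) Not entailed — dropping 'for the team' under negation is not valid — the original leaves open that Sade held the radio some other way.
(f) Not entailed — Carmen pushed the wagon, not the tub; the tub belongs to the draining event.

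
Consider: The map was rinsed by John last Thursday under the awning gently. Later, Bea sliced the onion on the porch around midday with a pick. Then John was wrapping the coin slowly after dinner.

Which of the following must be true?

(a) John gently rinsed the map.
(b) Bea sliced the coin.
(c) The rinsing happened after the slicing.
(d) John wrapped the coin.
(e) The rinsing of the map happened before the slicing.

(a) Entailed — every conjunct here is already in the original rinsing event.
(b) Not entailed — Bea sliced the onion, not the coin; the coin belongs to the wrapping event.
(c) Not entailed — the narrative places the rinsing before the slicing, not after.
(d) Not entailed — 'was wrapping' is progressive on an accomplishment; it does not entail the completed 'wrapped'.
(e) Entailed — the narrative places the rinsing before the slicing.

(a), (e)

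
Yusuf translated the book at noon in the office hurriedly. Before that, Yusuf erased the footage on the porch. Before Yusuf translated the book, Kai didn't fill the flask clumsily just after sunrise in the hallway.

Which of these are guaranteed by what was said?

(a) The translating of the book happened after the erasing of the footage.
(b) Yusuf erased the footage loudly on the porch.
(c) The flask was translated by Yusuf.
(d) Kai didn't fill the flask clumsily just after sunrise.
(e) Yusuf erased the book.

(a) Entailed — the narrative places the erasing before the translating.
(b) Not entailed — 'loudly' adds information not in the original event.
(c) Not entailed — Yusuf translated the book, not the flask; the flask belongs to the filling event.
(d) Not entailed — dropping 'in the hallway' under negation is not valid — the original leaves open that Kai filled the flask some other way.
(e) Not entailed — Yusuf erased the footage, not the book; the book belongs to the translating event.

(a)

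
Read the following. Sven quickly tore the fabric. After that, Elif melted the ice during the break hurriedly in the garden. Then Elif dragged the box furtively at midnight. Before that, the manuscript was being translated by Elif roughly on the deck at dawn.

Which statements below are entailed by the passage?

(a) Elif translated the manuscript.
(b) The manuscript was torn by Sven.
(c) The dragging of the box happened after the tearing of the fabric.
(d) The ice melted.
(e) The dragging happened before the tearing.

(a) Not entailed — 'was translating' is progressive on an accomplishment; it does not entail the completed 'translated'.
(b) Not entailed — Sven tore the fabric, not the manuscript; the manuscript belongs to the translating event.
(c) Entailed — the narrative places the tearing before the dragging.
(d) Entailed — 'Elif melted the ice' is causative; it entails the inchoative 'the ice melted'.
(e) Not entailed — the narrative places the tearing before the dragging, not after.

(c), (d)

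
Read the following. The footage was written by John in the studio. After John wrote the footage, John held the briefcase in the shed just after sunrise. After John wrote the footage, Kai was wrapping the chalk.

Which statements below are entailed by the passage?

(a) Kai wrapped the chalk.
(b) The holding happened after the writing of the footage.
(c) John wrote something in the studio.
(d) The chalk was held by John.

(b), (c)

(a) Not entailed — 'was wrapping' is progressive on an accomplishment; it does not entail the completed 'wrapped'.
(b) Entailed — the narrative places the writing before the holding.
(c) Entailed — the original entails any weakening of itself; this just generalizes the patient.
(d) Not entailed — John held the briefcase, not the chalk; the chalk belongs to the wrapping event.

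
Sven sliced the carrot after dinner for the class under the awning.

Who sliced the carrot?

Sven

'Sven' marks the agent of the slicing event.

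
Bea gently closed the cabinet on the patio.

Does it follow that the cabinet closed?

'Bea closed the cabinet' is the causative; it entails the inchoative 'the cabinet closed'.

yes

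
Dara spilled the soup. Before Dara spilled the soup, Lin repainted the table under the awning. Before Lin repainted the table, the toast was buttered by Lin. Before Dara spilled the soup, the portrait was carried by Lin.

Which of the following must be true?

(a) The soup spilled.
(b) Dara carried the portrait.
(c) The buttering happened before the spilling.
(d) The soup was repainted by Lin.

(a), (c)

(a) Entailed — 'Dara spilled the soup' is causative; it entails the inchoative 'the soup spilled'.
(b) Not entailed — the passage has Lin carrying the portrait, not Dara.
(c) Entailed — the narrative places the buttering before the spilling.
(d) Not entailed — Lin repainted the table, not the soup; the soup belongs to the spilling event.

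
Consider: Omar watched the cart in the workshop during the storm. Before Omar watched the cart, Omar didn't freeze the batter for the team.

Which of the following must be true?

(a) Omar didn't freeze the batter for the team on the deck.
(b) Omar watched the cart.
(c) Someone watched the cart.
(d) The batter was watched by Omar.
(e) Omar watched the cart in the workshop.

(a), (b), (c), (e)

(a) Entailed — under negation, adding a further restriction is entailed: if no such freezing event occurred, none occurred on the deck either.
(b) Entailed — the original entails any weakening of itself; this just drops 'in the workshop', 'during the storm'.
(c) Entailed — this follows by dropping conjuncts from the watching event's description.
(d) Not entailed — Omar watched the cart, not the batter; the batter belongs to the freezing event.
(e) Entailed — this follows by dropping conjuncts from the watching event's description.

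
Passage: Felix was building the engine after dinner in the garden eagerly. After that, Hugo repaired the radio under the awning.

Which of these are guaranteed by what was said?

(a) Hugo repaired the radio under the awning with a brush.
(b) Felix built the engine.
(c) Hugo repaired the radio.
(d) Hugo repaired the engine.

(c)

(a) Not entailed — 'with a brush' adds information not in the original event.
(b) Not entailed — 'was building' is progressive on an accomplishment; it does not entail the completed 'built'.
(c) Entailed — every conjunct here is already in the original repairing event.
(d) Not entailed — Hugo repaired the radio, not the engine; the engine belongs to the building event.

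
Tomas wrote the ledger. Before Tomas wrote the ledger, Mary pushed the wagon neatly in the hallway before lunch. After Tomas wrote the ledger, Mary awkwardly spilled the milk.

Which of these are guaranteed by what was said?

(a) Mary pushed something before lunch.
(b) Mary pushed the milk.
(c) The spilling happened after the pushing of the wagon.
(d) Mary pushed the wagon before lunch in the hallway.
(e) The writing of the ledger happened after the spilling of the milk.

(a) Entailed — dropping 'neatly', 'in the hallway' and generalizing the patient leaves a sub-description the original still satisfies.
(b) Not entailed — Mary pushed the wagon, not the milk; the milk belongs to the spilling event.
(c) Entailed — the narrative places the pushing before the spilling.
(d) Entailed — the original entails any weakening of itself; this just drops 'neatly'.
(e) Not entailed — the narrative places the writing before the spilling, not after.

(a), (c), (d)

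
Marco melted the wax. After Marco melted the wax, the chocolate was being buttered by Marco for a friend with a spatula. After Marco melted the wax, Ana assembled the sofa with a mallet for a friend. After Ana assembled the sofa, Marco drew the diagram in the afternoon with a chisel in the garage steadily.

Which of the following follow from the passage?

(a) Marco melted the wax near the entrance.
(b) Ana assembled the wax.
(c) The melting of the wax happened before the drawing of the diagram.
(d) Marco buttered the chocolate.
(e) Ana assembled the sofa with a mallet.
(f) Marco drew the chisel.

(a) Not entailed — 'near the entrance' adds information not in the original event.
(b) Not entailed — Ana assembled the sofa, not the wax; the wax belongs to the melting event.
(c) Entailed — the narrative places the melting before the drawing.
(d) Not entailed — 'was buttering' is progressive on an accomplishment; it does not entail the completed 'buttered'.
(e) Entailed — every conjunct here is already in the original assembling event.
(f) Not entailed — the chisel is the instrument, not what was drawn.

(c), (e)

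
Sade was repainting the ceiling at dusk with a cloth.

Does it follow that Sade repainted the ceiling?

'was repainting' is progressive; for an accomplishment like 'repaint the ceiling', it doesn't entail completion.

no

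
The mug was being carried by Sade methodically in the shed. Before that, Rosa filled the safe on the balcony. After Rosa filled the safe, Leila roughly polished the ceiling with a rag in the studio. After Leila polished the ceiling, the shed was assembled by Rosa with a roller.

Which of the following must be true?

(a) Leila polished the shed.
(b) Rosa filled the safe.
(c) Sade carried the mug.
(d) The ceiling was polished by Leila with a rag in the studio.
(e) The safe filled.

(b), (c), (d), (e)

(a) Not entailed — Leila polished the ceiling, not the shed; the shed belongs to the assembling event.
(b) Entailed — the original entails any weakening of itself; this just drops 'on the balcony'.
(c) Entailed — 'carry' is an activity; 'was carrying' entails that some carrying happened, so 'carried' holds.
(d) Entailed — every conjunct here is already in the original polishing event.
(e) Entailed — 'Rosa filled the safe' is causative; it entails the inchoative 'the safe filled'.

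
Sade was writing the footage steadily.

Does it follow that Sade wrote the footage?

'was writing' is progressive; for an accomplishment like 'write the footage', it doesn't entail completion.

no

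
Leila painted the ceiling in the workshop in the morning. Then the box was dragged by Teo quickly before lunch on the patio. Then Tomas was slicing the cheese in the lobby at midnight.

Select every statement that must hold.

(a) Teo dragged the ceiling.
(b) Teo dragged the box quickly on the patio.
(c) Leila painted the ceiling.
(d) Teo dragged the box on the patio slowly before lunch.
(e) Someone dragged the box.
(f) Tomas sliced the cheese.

(b), (c), (e)

(a) Not entailed — Teo dragged the box, not the ceiling; the ceiling belongs to the painting event.
(b) Entailed — dropping 'before lunch' leaves a sub-description the original still satisfies.
(c) Entailed — dropping 'in the workshop', 'in the morning' leaves a sub-description the original still satisfies.
(d) Not entailed — 'slowly' adds a manner not in (and inconsistent with) the original.
(e) Entailed — the original entails any weakening of itself; this just drops 'before lunch', 'quickly', 'on the patio' and generalizes the agent.
(f) Not entailed — 'was slicing' is progressive on an accomplishment; it does not entail the completed 'sliced'.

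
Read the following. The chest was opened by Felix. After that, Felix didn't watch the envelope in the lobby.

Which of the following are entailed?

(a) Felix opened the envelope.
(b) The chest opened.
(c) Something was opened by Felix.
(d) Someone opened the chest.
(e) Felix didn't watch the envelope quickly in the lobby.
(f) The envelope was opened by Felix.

(b), (c), (d), (e)

(a) Not entailed — Felix opened the chest, not the envelope; the envelope belongs to the watching event.
(b) Entailed — 'Felix opened the chest' is causative; it entails the inchoative 'the chest opened'.
(c) Entailed — this follows by dropping conjuncts from the opening event's description.
(d) Entailed — generalizing the agent leaves a sub-description the original still satisfies.
(e) Entailed — under negation, adding a further restriction is entailed: if no such watching event occurred, none occurred quickly either.
(f) Not entailed — Felix opened the chest, not the envelope; the envelope belongs to the watching event.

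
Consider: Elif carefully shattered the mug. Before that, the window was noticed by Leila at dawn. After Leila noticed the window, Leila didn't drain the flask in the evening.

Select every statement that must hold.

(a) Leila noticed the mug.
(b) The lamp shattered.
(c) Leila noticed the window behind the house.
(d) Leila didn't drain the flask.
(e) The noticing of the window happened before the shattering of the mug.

(e)

(a) Not entailed — Leila noticed the window, not the mug; the mug belongs to the shattering event.
(b) Not entailed — the mug is what shattered, not the lamp.
(c) Not entailed — 'behind the house' adds information not in the original event.
(d) Not entailed — dropping 'in the evening' under negation is not valid — the original leaves open that Leila drained the flask some other way.
(e) Entailed — the narrative places the noticing before the shattering.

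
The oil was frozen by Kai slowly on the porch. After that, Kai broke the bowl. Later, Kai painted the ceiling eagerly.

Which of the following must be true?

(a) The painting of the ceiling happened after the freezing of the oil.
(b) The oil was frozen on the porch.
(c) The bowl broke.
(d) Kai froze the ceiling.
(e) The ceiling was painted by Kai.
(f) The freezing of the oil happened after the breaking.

(a), (b), (c), (e)

(a) Entailed — the narrative places the freezing before the painting.
(b) Entailed — this follows by dropping conjuncts from the freezing event's description.
(c) Entailed — 'Kai broke the bowl' is causative; it entails the inchoative 'the bowl broke'.
(d) Not entailed — Kai froze the oil, not the ceiling; the ceiling belongs to the painting event.
(e) Entailed — every conjunct here is already in the original painting event.
(f) Not entailed — the narrative places the freezing before the breaking, not after.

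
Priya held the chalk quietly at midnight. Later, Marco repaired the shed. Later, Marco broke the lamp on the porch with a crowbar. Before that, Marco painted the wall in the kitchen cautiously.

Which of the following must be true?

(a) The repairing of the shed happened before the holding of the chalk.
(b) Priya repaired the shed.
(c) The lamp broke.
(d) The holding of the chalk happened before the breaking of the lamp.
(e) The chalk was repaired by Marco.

(a) Not entailed — the narrative places the holding before the repairing, not after.
(b) Not entailed — the passage has Marco repairing the shed, not Priya.
(c) Entailed — 'Marco broke the lamp' is causative; it entails the inchoative 'the lamp broke'.
(d) Entailed — the narrative places the holding before the breaking.
(e) Not entailed — Marco repaired the shed, not the chalk; the chalk belongs to the holding event.

(c), (d)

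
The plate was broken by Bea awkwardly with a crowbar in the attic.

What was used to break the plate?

'with a crowbar' marks the instrument of the breaking event.

a crowbar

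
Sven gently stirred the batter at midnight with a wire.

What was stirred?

the batter

'the batter' marks the patient of the stirring event.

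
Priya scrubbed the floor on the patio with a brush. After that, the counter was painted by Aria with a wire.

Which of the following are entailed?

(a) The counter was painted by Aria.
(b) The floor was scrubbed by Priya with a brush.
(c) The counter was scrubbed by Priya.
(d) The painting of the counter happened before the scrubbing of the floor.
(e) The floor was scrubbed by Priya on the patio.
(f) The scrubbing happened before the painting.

(a) Entailed — dropping 'with a wire' leaves a sub-description the original still satisfies.
(b) Entailed — every conjunct here is already in the original scrubbing event.
(c) Not entailed — Priya scrubbed the floor, not the counter; the counter belongs to the painting event.
(d) Not entailed — the narrative places the scrubbing before the painting, not after.
(e) Entailed — every conjunct here is already in the original scrubbing event.
(f) Entailed — the narrative places the scrubbing before the painting.

(a), (b), (e), (f)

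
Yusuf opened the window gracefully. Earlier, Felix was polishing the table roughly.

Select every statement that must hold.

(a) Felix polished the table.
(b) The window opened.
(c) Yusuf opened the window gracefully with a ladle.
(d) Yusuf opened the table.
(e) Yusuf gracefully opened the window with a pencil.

(a) Entailed — 'polish' is an activity; 'was polishing' entails that some polishing happened, so 'polished' holds.
(b) Entailed — 'Yusuf opened the window' is causative; it entails the inchoative 'the window opened'.
(c) Not entailed — 'with a ladle' adds information not in the original event.
(d) Not entailed — Yusuf opened the window, not the table; the table belongs to the polishing event.
(e) Not entailed — 'with a pencil' adds information not in the original event.

(a), (b)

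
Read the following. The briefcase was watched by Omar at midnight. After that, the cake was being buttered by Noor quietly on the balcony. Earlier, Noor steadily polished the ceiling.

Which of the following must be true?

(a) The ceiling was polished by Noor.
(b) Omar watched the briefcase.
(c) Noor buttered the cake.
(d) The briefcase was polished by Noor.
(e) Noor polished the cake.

(a), (b)

(a) Entailed — every conjunct here is already in the original polishing event.
(b) Entailed — every conjunct here is already in the original watching event.
(c) Not entailed — 'was buttering' is progressive on an accomplishment; it does not entail the completed 'buttered'.
(d) Not entailed — Noor polished the ceiling, not the briefcase; the briefcase belongs to the watching event.
(e) Not entailed — Noor polished the ceiling, not the cake; the cake belongs to the buttering event.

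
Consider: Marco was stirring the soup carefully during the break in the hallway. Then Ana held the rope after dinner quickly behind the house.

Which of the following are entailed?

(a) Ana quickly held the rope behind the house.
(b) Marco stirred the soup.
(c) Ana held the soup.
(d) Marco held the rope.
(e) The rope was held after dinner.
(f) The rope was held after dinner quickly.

(a), (b), (e), (f)

(a) Entailed — dropping 'after dinner' leaves a sub-description the original still satisfies.
(b) Entailed — 'stir' is an activity; 'was stirring' entails that some stirring happened, so 'stirred' holds.
(c) Not entailed — Ana held the rope, not the soup; the soup belongs to the stirring event.
(d) Not entailed — the passage has Ana holding the rope, not Marco.
(e) Entailed — dropping 'behind the house', 'quickly' and generalizing the agent leaves a sub-description the original still satisfies.
(f) Entailed — every conjunct here is already in the original holding event.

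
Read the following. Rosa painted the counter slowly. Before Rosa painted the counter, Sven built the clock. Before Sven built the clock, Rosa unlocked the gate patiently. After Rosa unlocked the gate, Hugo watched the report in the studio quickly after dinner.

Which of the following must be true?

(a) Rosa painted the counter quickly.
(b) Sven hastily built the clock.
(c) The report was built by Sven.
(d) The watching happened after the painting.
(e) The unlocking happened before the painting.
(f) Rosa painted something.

(a) Not entailed — 'quickly' adds a manner not in (and inconsistent with) the original.
(b) Not entailed — 'hastily' adds information not in the original event.
(c) Not entailed — Sven built the clock, not the report; the report belongs to the watching event.
(d) Not entailed — the narrative doesn't order the painting relative to the watching.
(e) Entailed — the narrative places the unlocking before the painting.
(f) Entailed — every conjunct here is already in the original painting event.

(e), (f)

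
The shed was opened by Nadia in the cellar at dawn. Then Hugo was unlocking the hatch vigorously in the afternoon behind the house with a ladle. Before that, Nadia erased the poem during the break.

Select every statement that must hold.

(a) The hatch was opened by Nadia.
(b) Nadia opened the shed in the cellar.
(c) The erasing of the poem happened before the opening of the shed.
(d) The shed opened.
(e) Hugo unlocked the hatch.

(b), (d)

(a) Not entailed — Nadia opened the shed, not the hatch; the hatch belongs to the unlocking event.
(b) Entailed — the original entails any weakening of itself; this just drops 'at dawn'.
(c) Not entailed — the narrative doesn't order the erasing relative to the opening.
(d) Entailed — 'Nadia opened the shed' is causative; it entails the inchoative 'the shed opened'.
(e) Not entailed — 'was unlocking' is progressive on an accomplishment; it does not entail the completed 'unlocked'.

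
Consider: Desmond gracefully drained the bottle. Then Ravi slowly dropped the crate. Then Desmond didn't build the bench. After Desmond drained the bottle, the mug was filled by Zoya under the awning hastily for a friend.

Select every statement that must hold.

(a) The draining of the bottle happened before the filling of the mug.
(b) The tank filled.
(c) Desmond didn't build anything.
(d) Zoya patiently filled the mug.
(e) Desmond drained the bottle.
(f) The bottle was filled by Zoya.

(a) Entailed — the narrative places the draining before the filling.
(b) Not entailed — the mug is what filled, not the tank.
(c) Not entailed — the original only denies this specific event; Desmond may have built something else.
(d) Not entailed — 'patiently' adds a manner not in (and inconsistent with) the original.
(e) Entailed — dropping 'gracefully' leaves a sub-description the original still satisfies.
(f) Not entailed — Zoya filled the mug, not the bottle; the bottle belongs to the draining event.

(a), (e)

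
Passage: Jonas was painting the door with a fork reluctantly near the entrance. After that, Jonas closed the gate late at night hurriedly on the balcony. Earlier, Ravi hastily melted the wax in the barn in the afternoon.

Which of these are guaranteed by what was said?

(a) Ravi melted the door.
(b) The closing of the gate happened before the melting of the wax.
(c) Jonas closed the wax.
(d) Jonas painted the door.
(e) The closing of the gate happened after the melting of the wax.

(e)

(a) Not entailed — Ravi melted the wax, not the door; the door belongs to the painting event.
(b) Not entailed — the narrative places the melting before the closing, not after.
(c) Not entailed — Jonas closed the gate, not the wax; the wax belongs to the melting event.
(d) Not entailed — 'was painting' is progressive on an accomplishment; it does not entail the completed 'painted'.
(e) Entailed — the narrative places the melting before the closing.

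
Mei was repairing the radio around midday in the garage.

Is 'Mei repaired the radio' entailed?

'was repairing' is progressive; for an accomplishment like 'repair the radio', it doesn't entail completion.

no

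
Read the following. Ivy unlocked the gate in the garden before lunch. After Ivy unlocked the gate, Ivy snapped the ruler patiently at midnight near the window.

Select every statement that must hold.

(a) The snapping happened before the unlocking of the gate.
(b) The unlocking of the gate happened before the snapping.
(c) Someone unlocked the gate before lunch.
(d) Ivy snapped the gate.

(b), (c)

(a) Not entailed — the narrative places the unlocking before the snapping, not after.
(b) Entailed — the narrative places the unlocking before the snapping.
(c) Entailed — every conjunct here is already in the original unlocking event.
(d) Not entailed — Ivy snapped the ruler, not the gate; the gate belongs to the unlocking event.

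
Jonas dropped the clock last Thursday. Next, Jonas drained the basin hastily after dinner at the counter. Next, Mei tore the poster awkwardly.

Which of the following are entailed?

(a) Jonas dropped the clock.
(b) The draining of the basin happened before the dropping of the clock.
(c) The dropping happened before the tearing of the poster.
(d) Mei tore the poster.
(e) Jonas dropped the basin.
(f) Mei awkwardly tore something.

(a) Entailed — every conjunct here is already in the original dropping event.
(b) Not entailed — the narrative places the dropping before the draining, not after.
(c) Entailed — the narrative places the dropping before the tearing.
(d) Entailed — the original entails any weakening of itself; this just drops 'awkwardly'.
(e) Not entailed — Jonas dropped the clock, not the basin; the basin belongs to the draining event.
(f) Entailed — every conjunct here is already in the original tearing event.

(a), (c), (d), (f)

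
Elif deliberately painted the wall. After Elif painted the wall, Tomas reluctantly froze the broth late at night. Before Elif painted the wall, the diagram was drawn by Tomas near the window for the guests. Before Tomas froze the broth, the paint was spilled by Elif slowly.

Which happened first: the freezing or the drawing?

The connectives place the drawing before the freezing.

the drawing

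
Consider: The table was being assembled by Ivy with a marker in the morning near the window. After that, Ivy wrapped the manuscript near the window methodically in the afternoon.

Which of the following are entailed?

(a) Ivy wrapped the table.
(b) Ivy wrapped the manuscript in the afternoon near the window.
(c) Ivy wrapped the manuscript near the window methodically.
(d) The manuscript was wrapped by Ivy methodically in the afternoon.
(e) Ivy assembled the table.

(b), (c), (d)

(a) Not entailed — Ivy wrapped the manuscript, not the table; the table belongs to the assembling event.
(b) Entailed — dropping 'methodically' leaves a sub-description the original still satisfies.
(c) Entailed — every conjunct here is already in the original wrapping event.
(d) Entailed — dropping 'near the window' leaves a sub-description the original still satisfies.
(e) Not entailed — 'was assembling' is progressive on an accomplishment; it does not entail the completed 'assembled'.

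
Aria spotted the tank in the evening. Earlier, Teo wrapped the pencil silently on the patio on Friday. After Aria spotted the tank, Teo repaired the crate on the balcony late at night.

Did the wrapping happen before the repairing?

yes

The narrative orders the wrapping before the repairing.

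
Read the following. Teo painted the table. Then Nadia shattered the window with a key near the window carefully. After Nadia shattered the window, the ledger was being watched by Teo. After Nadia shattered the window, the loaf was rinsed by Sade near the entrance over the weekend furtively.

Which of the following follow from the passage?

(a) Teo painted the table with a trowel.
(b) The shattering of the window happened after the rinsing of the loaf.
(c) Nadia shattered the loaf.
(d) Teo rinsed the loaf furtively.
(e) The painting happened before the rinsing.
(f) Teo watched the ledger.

(a) Not entailed — 'with a trowel' adds information not in the original event.
(b) Not entailed — the narrative places the shattering before the rinsing, not after.
(c) Not entailed — Nadia shattered the window, not the loaf; the loaf belongs to the rinsing event.
(d) Not entailed — the passage has Sade rinsing the loaf, not Teo.
(e) Entailed — the narrative places the painting before the rinsing.
(f) Entailed — 'watch' is an activity; 'was watching' entails that some watching happened, so 'watched' holds.

(e), (f)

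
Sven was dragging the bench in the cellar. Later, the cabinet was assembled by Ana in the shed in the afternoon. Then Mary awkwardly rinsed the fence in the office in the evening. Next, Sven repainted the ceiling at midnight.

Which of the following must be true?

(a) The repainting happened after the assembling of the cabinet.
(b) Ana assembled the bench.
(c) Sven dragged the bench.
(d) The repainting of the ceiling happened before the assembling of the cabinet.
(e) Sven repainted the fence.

(a), (c)

(a) Entailed — the narrative places the assembling before the repainting.
(b) Not entailed — Ana assembled the cabinet, not the bench; the bench belongs to the dragging event.
(c) Entailed — 'drag' is an activity; 'was dragging' entails that some dragging happened, so 'dragged' holds.
(d) Not entailed — the narrative places the assembling before the repainting, not after.
(e) Not entailed — Sven repainted the ceiling, not the fence; the fence belongs to the rinsing event.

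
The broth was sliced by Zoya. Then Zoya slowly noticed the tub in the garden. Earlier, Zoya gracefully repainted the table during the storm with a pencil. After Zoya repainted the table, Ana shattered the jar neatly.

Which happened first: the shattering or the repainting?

The connectives place the repainting before the shattering.

the repainting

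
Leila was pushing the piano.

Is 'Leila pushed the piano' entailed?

'push' is atelic; if Leila was pushing the piano, then Leila pushed the piano (for some time).

yes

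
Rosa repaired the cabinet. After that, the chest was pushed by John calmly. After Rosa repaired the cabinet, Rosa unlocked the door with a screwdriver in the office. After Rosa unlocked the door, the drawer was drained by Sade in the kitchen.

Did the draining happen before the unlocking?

no

The narrative orders the unlocking before the draining.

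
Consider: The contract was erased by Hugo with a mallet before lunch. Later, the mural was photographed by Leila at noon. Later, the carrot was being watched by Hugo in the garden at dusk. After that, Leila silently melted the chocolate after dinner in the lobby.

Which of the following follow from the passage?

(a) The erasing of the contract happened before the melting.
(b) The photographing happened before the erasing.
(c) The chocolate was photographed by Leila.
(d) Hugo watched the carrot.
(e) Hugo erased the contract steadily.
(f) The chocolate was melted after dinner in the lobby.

(a) Entailed — the narrative places the erasing before the melting.
(b) Not entailed — the narrative places the erasing before the photographing, not after.
(c) Not entailed — Leila photographed the mural, not the chocolate; the chocolate belongs to the melting event.
(d) Entailed — 'watch' is an activity; 'was watching' entails that some watching happened, so 'watched' holds.
(e) Not entailed — 'steadily' adds information not in the original event.
(f) Entailed — this follows by dropping conjuncts from the melting event's description.

(a), (d), (f)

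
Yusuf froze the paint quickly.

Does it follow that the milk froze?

Nothing is said about any milk; only the paint is affected.

no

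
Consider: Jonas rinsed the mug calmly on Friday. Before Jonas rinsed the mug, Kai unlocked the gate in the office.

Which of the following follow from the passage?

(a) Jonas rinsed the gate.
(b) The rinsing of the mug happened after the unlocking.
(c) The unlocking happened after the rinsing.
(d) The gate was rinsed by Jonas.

(a) Not entailed — Jonas rinsed the mug, not the gate; the gate belongs to the unlocking event.
(b) Entailed — the narrative places the unlocking before the rinsing.
(c) Not entailed — the narrative places the unlocking before the rinsing, not after.
(d) Not entailed — Jonas rinsed the mug, not the gate; the gate belongs to the unlocking event.

(b)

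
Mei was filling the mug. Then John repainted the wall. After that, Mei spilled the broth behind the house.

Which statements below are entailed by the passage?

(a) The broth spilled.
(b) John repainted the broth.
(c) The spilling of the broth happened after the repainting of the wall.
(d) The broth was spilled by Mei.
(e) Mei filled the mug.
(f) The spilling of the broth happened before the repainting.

(a) Entailed — 'Mei spilled the broth' is causative; it entails the inchoative 'the broth spilled'.
(b) Not entailed — John repainted the wall, not the broth; the broth belongs to the spilling event.
(c) Entailed — the narrative places the repainting before the spilling.
(d) Entailed — every conjunct here is already in the original spilling event.
(e) Not entailed — 'was filling' is progressive on an accomplishment; it does not entail the completed 'filled'.
(f) Not entailed — the narrative places the repainting before the spilling, not after.

(a), (c), (d)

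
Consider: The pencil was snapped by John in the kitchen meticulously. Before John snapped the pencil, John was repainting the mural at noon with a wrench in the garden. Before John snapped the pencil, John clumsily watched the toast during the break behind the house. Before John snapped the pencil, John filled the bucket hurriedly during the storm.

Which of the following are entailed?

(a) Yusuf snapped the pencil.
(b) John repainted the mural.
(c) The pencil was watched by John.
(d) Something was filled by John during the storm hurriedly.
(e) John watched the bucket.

(a) Not entailed — the passage has John snapping the pencil, not Yusuf.
(b) Not entailed — 'was repainting' is progressive on an accomplishment; it does not entail the completed 'repainted'.
(c) Not entailed — John watched the toast, not the pencil; the pencil belongs to the snapping event.
(d) Entailed — this follows by dropping conjuncts from the filling event's description.
(e) Not entailed — John watched the toast, not the bucket; the bucket belongs to the filling event.

(d)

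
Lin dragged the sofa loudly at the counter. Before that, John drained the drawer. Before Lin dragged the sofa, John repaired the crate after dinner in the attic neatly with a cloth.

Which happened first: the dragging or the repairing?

The connectives place the repairing before the dragging.

the repairing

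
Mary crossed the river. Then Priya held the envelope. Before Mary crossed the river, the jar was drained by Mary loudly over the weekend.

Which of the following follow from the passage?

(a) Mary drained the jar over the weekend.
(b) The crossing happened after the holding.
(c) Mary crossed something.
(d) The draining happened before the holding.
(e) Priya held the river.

(a), (c), (d)

(a) Entailed — the original entails any weakening of itself; this just drops 'loudly'.
(b) Not entailed — the narrative places the crossing before the holding, not after.
(c) Entailed — this follows by dropping conjuncts from the crossing event's description.
(d) Entailed — the narrative places the draining before the holding.
(e) Not entailed — Priya held the envelope, not the river; the river belongs to the crossing event.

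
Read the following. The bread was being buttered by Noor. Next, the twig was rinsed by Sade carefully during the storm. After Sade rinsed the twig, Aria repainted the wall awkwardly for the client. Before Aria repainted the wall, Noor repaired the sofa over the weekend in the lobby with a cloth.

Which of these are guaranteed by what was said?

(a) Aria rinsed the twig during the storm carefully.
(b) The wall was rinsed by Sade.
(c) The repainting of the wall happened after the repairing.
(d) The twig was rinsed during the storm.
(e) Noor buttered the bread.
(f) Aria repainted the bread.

(c), (d)

(a) Not entailed — the passage has Sade rinsing the twig, not Aria.
(b) Not entailed — Sade rinsed the twig, not the wall; the wall belongs to the repainting event.
(c) Entailed — the narrative places the repairing before the repainting.
(d) Entailed — the original entails any weakening of itself; this just drops 'carefully' and generalizes the agent.
(e) Not entailed — 'was buttering' is progressive on an accomplishment; it does not entail the completed 'buttered'.
(f) Not entailed — Aria repainted the wall, not the bread; the bread belongs to the buttering event.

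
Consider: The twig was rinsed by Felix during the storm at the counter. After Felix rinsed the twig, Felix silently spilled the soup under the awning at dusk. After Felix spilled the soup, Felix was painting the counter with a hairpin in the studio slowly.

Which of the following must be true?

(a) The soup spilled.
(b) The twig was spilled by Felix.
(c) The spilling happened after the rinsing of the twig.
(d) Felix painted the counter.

(a) Entailed — 'Felix spilled the soup' is causative; it entails the inchoative 'the soup spilled'.
(b) Not entailed — Felix spilled the soup, not the twig; the twig belongs to the rinsing event.
(c) Entailed — the narrative places the rinsing before the spilling.
(d) Not entailed — 'was painting' is progressive on an accomplishment; it does not entail the completed 'painted'.

(a), (c)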